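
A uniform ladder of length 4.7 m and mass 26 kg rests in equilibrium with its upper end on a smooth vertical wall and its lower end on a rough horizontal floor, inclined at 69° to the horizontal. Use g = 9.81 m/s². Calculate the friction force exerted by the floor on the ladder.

f ≈ 49 N

Torques about the foot: N_wall · 4.7 sin 69° = 26×9.81×2.35 cos 69° → N_wall = 48.954 N.
ΣF_x = 0: f_floor = N_wall = 48.954 N.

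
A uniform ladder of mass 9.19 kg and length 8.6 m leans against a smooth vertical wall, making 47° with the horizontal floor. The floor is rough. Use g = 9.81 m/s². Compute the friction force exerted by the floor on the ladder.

f ≈ 42 N

Torques about the foot: N_wall · 8.6 sin 47° = 9.19×9.81×4.3 cos 47° → N_wall = 42.035 N.
ΣF_x = 0: f_floor = N_wall = 42.035 N.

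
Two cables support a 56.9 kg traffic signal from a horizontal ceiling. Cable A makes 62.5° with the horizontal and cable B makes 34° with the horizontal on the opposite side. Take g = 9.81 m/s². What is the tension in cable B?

T_B ≈ 259 N

Weight W = 56.9 × 9.81 = 558.2 N acts straight down.
Horizontal: T_A cos 62.5° = T_B cos 34°  →  T_A = 1.795 T_B.
Vertical: T_A sin 62.5° + T_B sin 34° = 558.2.
Substituting the horizontal relation into the vertical equation gives 2.152 T_B = 558.2, so T_B = 259.4 N.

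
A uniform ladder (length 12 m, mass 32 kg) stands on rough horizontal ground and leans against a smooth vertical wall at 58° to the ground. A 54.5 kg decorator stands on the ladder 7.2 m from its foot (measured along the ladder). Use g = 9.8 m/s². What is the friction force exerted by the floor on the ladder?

Torques about the foot: N_wall · 12 sin 58° = 32×9.8×6 cos 58° + 54.5×9.8×7.2 cos 58° → N_wall = 298.23 N.
ΣF_x = 0: f_floor = N_wall = 298.23 N.

f ≈ 298 N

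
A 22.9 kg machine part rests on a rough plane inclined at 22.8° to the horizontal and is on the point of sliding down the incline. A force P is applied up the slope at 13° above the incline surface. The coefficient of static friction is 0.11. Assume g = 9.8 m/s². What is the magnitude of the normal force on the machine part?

On the verge of sliding down the incline, friction equals μN and acts up the slope.
Perpendicular: N + P sin 13° = W cos 22.8° = 206.9 N.
Along incline: P cos 13° + μN = W sin 22.8° with W sin 22.8° = 86.97 N.
Solving the pair for P and N: P = 67.62 N, N = 191.7 N (and f = μN = 21.08 N).

N ≈ 192 N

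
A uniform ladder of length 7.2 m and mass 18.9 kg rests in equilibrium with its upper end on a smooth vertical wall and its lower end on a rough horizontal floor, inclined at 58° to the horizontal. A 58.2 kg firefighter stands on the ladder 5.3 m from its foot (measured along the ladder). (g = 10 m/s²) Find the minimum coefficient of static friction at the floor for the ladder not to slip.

ΣF_y = 0: N_floor = 18.9×10 + 58.2×10 = 771 N.
Torques about the foot: N_wall · 7.2 sin 58° = 18.9×10×3.6 cos 58° + 58.2×10×5.3 cos 58° → N_wall = 326.75 N.
ΣF_x = 0: f_floor = N_wall = 326.75 N.
μ_min = f_floor / N_floor = 326.75 / 771 = 0.4238.

μ_min ≈ 0.424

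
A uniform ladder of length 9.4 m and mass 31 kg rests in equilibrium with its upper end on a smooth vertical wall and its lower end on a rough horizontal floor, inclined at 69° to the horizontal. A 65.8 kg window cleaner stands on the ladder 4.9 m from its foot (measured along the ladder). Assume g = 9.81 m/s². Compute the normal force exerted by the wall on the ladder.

Torques about the foot: N_wall · 9.4 sin 69° = 31×9.81×4.7 cos 69° + 65.8×9.81×4.9 cos 69° → N_wall = 187.53 N.

N_wall ≈ 188 N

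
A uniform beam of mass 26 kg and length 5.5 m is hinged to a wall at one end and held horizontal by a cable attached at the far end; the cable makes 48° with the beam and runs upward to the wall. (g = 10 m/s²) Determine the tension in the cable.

T ≈ 175 N

Take torques about the hinge: T sin 48° · 5.5 = 26×10×2.75 = 715 N·m.
So T = 715 / (0.7431 × 5.5) = 174.93 N.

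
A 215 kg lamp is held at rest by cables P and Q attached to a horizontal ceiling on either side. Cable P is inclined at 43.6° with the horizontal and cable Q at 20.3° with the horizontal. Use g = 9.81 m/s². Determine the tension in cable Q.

T_Q ≈ 1700 N

Weight W = 215 × 9.81 = 2109 N acts straight down.
Horizontal: T_P cos 43.6° = T_Q cos 20.3°  →  T_P = 1.295 T_Q.
Vertical: T_P sin 43.6° + T_Q sin 20.3° = 2109.
Substituting the horizontal relation into the vertical equation gives 1.24 T_Q = 2109, so T_Q = 1701 N.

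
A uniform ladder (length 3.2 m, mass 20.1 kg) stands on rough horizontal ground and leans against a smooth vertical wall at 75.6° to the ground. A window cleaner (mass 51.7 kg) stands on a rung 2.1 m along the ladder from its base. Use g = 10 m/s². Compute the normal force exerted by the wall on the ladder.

N_wall ≈ 113 N

Torques about the foot: N_wall · 3.2 sin 75.6° = 20.1×10×1.6 cos 75.6° + 51.7×10×2.1 cos 75.6° → N_wall = 112.92 N.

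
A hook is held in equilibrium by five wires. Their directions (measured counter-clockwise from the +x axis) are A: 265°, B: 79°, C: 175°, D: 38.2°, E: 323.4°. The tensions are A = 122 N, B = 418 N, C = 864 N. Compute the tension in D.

Resolve: ΣF_x = 122 cos 265° + 418 cos 79° + 864 cos 175° + T_D cos 38.2° + T_E cos 323.4° = 0.
        ΣF_y = 122 sin 265° + 418 sin 79° + 864 sin 175° + T_D sin 38.2° + T_E sin 323.4° = 0.
The known terms sum to (-791.6, 364.1) N, so 0.7859 T_D + 0.8028 T_E = 791.6 and 0.6184 T_D − 0.5962 T_E = -364.1.
Solving simultaneously: T_D = 186.2 N, T_E = 803.8 N.

T_D ≈ 186 N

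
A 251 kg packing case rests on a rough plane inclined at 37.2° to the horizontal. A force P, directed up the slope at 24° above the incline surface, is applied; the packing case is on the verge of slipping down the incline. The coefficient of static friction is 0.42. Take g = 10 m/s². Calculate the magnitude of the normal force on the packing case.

N ≈ 1630 N

On the verge of sliding down the incline, friction equals μN and acts up the slope.
Perpendicular: N + P sin 24° = W cos 37.2° = 1999 N.
Along incline: P cos 24° + μN = W sin 37.2° with W sin 37.2° = 1518 N.
Solving the pair for P and N: P = 912.7 N, N = 1628 N (and f = μN = 683.8 N).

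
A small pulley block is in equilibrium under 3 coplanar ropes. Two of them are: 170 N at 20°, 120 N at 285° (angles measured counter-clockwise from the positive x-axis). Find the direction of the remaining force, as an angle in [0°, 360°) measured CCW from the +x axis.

Sum the known components: ΣF_x = 190.8 N, ΣF_y = -57.77 N.
For equilibrium the remaining force must supply (−ΣF_x, −ΣF_y) = (-190.8, 57.77) N.
Magnitude = √((-190.8)² + (57.77)²) = 199.4 N; direction = atan2(57.77, -190.8) = 163.2°.

θ ≈ 163°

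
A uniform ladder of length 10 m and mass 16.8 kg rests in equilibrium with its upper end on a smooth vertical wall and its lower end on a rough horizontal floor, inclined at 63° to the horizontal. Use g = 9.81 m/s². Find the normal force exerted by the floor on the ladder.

ΣF_y = 0: N_floor = 16.8×9.81 = 164.81 N.

N_floor ≈ 165 N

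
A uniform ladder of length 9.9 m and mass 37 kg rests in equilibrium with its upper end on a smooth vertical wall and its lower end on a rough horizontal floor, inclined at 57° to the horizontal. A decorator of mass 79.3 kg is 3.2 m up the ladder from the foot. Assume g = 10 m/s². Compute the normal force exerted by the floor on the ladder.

N_floor ≈ 1160 N

ΣF_y = 0: N_floor = 37×10 + 79.3×10 = 1163 N.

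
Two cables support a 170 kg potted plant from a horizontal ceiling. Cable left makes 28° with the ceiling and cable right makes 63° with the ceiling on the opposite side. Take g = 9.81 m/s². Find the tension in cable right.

Weight W = 170 × 9.81 = 1668 N acts straight down.
Horizontal: T_left cos 28° = T_right cos 63°  →  T_left = 0.5142 T_right.
Vertical: T_left sin 28° + T_right sin 63° = 1668.
Substituting the horizontal relation into the vertical equation gives 1.132 T_right = 1668, so T_right = 1473 N.

T_right ≈ 1470 N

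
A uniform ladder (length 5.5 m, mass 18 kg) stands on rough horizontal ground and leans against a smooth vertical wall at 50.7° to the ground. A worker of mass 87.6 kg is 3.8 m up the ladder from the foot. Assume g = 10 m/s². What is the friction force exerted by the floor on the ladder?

Torques about the foot: N_wall · 5.5 sin 50.7° = 18×10×2.75 cos 50.7° + 87.6×10×3.8 cos 50.7° → N_wall = 569.04 N.
ΣF_x = 0: f_floor = N_wall = 569.04 N.

f ≈ 569 N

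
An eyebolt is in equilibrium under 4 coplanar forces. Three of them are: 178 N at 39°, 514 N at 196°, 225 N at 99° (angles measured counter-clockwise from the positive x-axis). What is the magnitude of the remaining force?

F ≈ 436 N

Sum the known components: ΣF_x = -391 N, ΣF_y = 192.6 N.
For equilibrium the remaining force must supply (−ΣF_x, −ΣF_y) = (391, -192.6) N.
Magnitude = √((391)² + (-192.6)²) = 435.8 N; direction = atan2(-192.6, 391) = 333.8°.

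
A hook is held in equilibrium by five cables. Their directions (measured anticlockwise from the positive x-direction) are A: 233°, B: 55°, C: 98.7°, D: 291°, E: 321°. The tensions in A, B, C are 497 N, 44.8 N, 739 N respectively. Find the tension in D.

T_D ≈ 90.7 N

Resolve: ΣF_x = 497 cos 233° + 44.8 cos 55° + 739 cos 98.7° + T_D cos 291° + T_E cos 321° = 0.
        ΣF_y = 497 sin 233° + 44.8 sin 55° + 739 sin 98.7° + T_D sin 291° + T_E sin 321° = 0.
The known terms sum to (-385.2, 370.3) N, so 0.3584 T_D + 0.7771 T_E = 385.2 and -0.9336 T_D − 0.6293 T_E = -370.3.
Solving simultaneously: T_D = 90.70 N, T_E = 453.8 N.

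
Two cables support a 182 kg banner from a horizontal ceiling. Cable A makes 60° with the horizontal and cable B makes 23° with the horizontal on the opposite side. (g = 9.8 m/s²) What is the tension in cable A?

T_A ≈ 1650 N

Weight W = 182 × 9.8 = 1784 N acts straight down.
Horizontal: T_A cos 60° = T_B cos 23°  →  T_B = 0.5432 T_A.
Vertical: T_A sin 60° + T_B sin 23° = 1784.
Substituting the horizontal relation into the vertical equation gives 1.078 T_A = 1784, so T_A = 1654 N.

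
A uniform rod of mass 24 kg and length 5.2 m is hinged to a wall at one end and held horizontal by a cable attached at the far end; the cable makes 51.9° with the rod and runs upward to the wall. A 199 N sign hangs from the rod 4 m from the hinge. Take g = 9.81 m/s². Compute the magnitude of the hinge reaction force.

Take torques about the hinge: T sin 51.9° · 5.2 = 24×9.81×2.6 + 199×4 = 1408.1 N·m.
So T = 1408.1 / (0.7869 × 5.2) = 344.12 N.
ΣF_x = 0: H_x = T cos 51.9° = 212.33 N.
ΣF_y = 0: H_y = (24×9.81 + 199) − T sin 51.9° = 434.44 − 270.8 = 163.64 N.
|H| = √(H_x² + H_y²) = √((212.33)² + (163.64)²) = 268.07 N.

|H| ≈ 268 N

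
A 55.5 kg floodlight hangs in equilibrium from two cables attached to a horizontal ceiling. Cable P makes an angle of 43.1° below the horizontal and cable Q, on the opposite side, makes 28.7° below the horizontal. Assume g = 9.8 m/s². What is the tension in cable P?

T_P ≈ 502 N

Weight W = 55.5 × 9.8 = 543.9 N acts straight down.
Horizontal: T_P cos 43.1° = T_Q cos 28.7°  →  T_Q = 0.8324 T_P.
Vertical: T_P sin 43.1° + T_Q sin 28.7° = 543.9.
Substituting the horizontal relation into the vertical equation gives 1.083 T_P = 543.9, so T_P = 502.2 N.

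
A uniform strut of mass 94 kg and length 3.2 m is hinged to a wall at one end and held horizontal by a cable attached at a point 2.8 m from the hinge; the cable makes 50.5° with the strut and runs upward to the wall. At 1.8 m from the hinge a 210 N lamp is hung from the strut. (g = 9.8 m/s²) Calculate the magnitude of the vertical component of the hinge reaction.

|H_y| ≈ 470 N

Take torques about the hinge: T sin 50.5° · 2.8 = 94×9.8×1.6 + 210×1.8 = 1851.9 N·m.
So T = 1851.9 / (0.7716 × 2.8) = 857.15 N.
ΣF_y = 0: H_y = (94×9.8 + 210) − T sin 50.5° = 1131.2 − 661.4 = 469.8 N.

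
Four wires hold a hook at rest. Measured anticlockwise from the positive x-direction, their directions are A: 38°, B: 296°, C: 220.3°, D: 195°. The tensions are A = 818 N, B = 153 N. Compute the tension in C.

T_C ≈ 396 N

Resolve: ΣF_x = 818 cos 38° + 153 cos 296° + T_C cos 220.3° + T_D cos 195° = 0.
        ΣF_y = 818 sin 38° + 153 sin 296° + T_C sin 220.3° + T_D sin 195° = 0.
The known terms sum to (711.7, 366.1) N, so -0.7627 T_C − 0.9659 T_D = -711.7 and -0.6468 T_C − 0.2588 T_D = -366.1.
Solving simultaneously: T_C = 396.5 N, T_D = 423.7 N.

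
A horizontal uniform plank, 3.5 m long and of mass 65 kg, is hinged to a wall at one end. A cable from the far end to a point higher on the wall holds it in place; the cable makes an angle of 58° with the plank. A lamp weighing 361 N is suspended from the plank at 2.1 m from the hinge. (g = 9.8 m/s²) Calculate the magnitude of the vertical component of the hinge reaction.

Take torques about the hinge: T sin 58° · 3.5 = 65×9.8×1.75 + 361×2.1 = 1872.8 N·m.
So T = 1872.8 / (0.8480 × 3.5) = 630.98 N.
ΣF_y = 0: H_y = (65×9.8 + 361) − T sin 58° = 998 − 535.1 = 462.9 N.

|H_y| ≈ 463 N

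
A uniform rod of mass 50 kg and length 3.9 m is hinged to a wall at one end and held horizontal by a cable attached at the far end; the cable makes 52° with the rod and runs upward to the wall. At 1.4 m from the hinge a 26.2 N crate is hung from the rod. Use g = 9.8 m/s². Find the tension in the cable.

T ≈ 323 N

Take torques about the hinge: T sin 52° · 3.9 = 50×9.8×1.95 + 26.2×1.4 = 992.18 N·m.
So T = 992.18 / (0.7880 × 3.9) = 322.84 N.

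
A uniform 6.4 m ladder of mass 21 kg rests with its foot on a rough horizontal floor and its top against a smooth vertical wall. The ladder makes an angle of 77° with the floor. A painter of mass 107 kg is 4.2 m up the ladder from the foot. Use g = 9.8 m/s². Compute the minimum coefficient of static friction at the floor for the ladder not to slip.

ΣF_y = 0: N_floor = 21×9.8 + 107×9.8 = 1254.4 N.
Torques about the foot: N_wall · 6.4 sin 77° = 21×9.8×3.2 cos 77° + 107×9.8×4.2 cos 77° → N_wall = 182.63 N.
ΣF_x = 0: f_floor = N_wall = 182.63 N.
μ_min = f_floor / N_floor = 182.63 / 1254.4 = 0.1456.

μ_min ≈ 0.146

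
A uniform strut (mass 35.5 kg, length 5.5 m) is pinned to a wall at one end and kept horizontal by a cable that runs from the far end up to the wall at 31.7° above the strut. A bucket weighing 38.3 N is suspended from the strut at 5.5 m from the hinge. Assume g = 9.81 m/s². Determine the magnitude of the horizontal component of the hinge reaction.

H_x ≈ 344 N

Take torques about the hinge: T sin 31.7° · 5.5 = 35.5×9.81×2.75 + 38.3×5.5 = 1168.4 N·m.
So T = 1168.4 / (0.5255 × 5.5) = 404.26 N.
ΣF_x = 0: H_x = T cos 31.7° = 343.95 N.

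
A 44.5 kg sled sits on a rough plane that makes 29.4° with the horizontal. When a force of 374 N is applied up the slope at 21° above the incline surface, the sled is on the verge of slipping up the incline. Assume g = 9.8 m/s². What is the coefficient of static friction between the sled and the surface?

μ ≈ 0.549

On the verge of sliding up the incline, friction is at its maximum μN and acts down the slope.
Perpendicular to incline: N = W cos 29.4° − P sin 21° = 379.9 − 134 = 245.9 N.
Along incline: P cos 21° − μN = W sin 29.4° → μ = −(W sin 29.4° − P cos 21°) / N = 0.5493.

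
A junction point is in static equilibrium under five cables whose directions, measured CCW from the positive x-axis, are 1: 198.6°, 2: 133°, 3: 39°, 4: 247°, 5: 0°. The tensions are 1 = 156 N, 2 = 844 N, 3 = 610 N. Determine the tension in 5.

T_5 ≈ 653 N

Resolve: ΣF_x = 156 cos 198.6° + 844 cos 133° + 610 cos 39° + T_4 cos 247° + T_5 cos 0° = 0.
        ΣF_y = 156 sin 198.6° + 844 sin 133° + 610 sin 39° + T_4 sin 247° + T_5 sin 0° = 0.
The known terms sum to (-249.4, 951.4) N, so -0.3907 T_4 + 1.0000 T_5 = 249.4 and -0.9205 T_4 + 0.0000 T_5 = -951.4.
Solving simultaneously: T_4 = 1034 N, T_5 = 653.2 N.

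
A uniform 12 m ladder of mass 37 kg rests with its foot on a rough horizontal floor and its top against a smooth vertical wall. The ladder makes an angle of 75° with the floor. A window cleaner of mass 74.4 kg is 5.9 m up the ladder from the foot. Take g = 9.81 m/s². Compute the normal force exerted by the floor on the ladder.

ΣF_y = 0: N_floor = 37×9.81 + 74.4×9.81 = 1092.8 N.

N_floor ≈ 1090 N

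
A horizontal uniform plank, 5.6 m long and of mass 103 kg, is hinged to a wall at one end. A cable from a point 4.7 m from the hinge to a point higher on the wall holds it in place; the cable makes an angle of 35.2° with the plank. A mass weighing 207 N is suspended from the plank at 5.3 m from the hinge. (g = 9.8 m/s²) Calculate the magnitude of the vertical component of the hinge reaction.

Take torques about the hinge: T sin 35.2° · 4.7 = 103×9.8×2.8 + 207×5.3 = 3923.4 N·m.
So T = 3923.4 / (0.5764 × 4.7) = 1448.2 N.
ΣF_y = 0: H_y = (103×9.8 + 207) − T sin 35.2° = 1216.4 − 834.77 = 381.63 N.

|H_y| ≈ 382 N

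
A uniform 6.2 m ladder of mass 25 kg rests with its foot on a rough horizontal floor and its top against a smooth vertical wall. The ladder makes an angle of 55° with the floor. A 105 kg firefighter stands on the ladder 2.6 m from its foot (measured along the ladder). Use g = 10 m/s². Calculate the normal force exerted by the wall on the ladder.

Torques about the foot: N_wall · 6.2 sin 55° = 25×10×3.1 cos 55° + 105×10×2.6 cos 55° → N_wall = 395.84 N.

N_wall ≈ 396 N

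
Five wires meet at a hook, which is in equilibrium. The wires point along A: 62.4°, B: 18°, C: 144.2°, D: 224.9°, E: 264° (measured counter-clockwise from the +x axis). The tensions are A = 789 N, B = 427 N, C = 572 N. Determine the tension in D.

T_D ≈ 292 N

Resolve: ΣF_x = 789 cos 62.4° + 427 cos 18° + 572 cos 144.2° + T_D cos 224.9° + T_E cos 264° = 0.
        ΣF_y = 789 sin 62.4° + 427 sin 18° + 572 sin 144.2° + T_D sin 224.9° + T_E sin 264° = 0.
The known terms sum to (307.7, 1166) N, so -0.7083 T_D − 0.1045 T_E = -307.7 and -0.7059 T_D − 0.9945 T_E = -1166.
Solving simultaneously: T_D = 292 N, T_E = 964.9 N.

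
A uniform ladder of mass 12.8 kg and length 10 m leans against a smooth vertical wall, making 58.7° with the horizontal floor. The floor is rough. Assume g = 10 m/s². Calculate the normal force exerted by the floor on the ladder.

ΣF_y = 0: N_floor = 12.8×10 = 128 N.

N_floor ≈ 128 N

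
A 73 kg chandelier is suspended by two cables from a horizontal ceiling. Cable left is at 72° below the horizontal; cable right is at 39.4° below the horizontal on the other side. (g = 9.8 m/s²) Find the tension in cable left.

Weight W = 73 × 9.8 = 715.4 N acts straight down.
Horizontal: T_left cos 72° = T_right cos 39.4°  →  T_right = 0.3999 T_left.
Vertical: T_left sin 72° + T_right sin 39.4° = 715.4.
Substituting the horizontal relation into the vertical equation gives 1.205 T_left = 715.4, so T_left = 593.7 N.

T_left ≈ 594 N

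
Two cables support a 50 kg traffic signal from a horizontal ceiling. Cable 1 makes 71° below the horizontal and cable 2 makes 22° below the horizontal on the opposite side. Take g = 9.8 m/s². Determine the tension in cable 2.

T_2 ≈ 160 N

Weight W = 50 × 9.8 = 490 N acts straight down.
Horizontal: T_1 cos 71° = T_2 cos 22°  →  T_1 = 2.848 T_2.
Vertical: T_1 sin 71° + T_2 sin 22° = 490.
Substituting the horizontal relation into the vertical equation gives 3.067 T_2 = 490, so T_2 = 159.7 N.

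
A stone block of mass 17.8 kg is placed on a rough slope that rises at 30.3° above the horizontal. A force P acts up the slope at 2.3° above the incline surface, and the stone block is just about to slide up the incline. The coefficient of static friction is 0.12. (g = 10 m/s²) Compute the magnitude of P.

On the verge of sliding up the incline, friction equals μN and acts down the slope.
Perpendicular: N + P sin 2.3° = W cos 30.3° = 153.7 N.
Along incline: P cos 2.3° = W sin 30.3° + μN  with W sin 30.3° = 89.81 N.
Solving the pair for P and N: P = 107.8 N, N = 149.4 N (and f = μN = 17.92 N).

P ≈ 108 N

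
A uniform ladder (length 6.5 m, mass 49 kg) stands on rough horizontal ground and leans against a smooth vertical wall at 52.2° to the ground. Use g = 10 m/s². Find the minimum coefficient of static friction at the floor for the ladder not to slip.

μ_min ≈ 0.388

ΣF_y = 0: N_floor = 49×10 = 490 N.
Torques about the foot: N_wall · 6.5 sin 52.2° = 49×10×3.25 cos 52.2° → N_wall = 190.04 N.
ΣF_x = 0: f_floor = N_wall = 190.04 N.
μ_min = f_floor / N_floor = 190.04 / 490 = 0.3878.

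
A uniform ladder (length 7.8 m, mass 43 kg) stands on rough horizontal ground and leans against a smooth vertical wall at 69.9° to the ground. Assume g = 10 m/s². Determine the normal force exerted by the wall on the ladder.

N_wall ≈ 78.7 N

Torques about the foot: N_wall · 7.8 sin 69.9° = 43×10×3.9 cos 69.9° → N_wall = 78.679 N.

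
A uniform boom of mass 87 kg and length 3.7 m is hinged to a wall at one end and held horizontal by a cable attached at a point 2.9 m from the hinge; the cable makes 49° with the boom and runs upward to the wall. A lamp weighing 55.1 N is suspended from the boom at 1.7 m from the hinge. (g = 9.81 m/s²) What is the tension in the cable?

T ≈ 764 N

Take torques about the hinge: T sin 49° · 2.9 = 87×9.81×1.85 + 55.1×1.7 = 1672.6 N·m.
So T = 1672.6 / (0.7547 × 2.9) = 764.21 N.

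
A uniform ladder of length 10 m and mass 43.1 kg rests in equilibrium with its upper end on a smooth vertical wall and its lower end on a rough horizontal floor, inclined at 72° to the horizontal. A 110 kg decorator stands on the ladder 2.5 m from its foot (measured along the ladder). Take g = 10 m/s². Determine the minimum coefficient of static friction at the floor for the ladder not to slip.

ΣF_y = 0: N_floor = 43.1×10 + 110×10 = 1531 N.
Torques about the foot: N_wall · 10 sin 72° = 43.1×10×5 cos 72° + 110×10×2.5 cos 72° → N_wall = 159.37 N.
ΣF_x = 0: f_floor = N_wall = 159.37 N.
μ_min = f_floor / N_floor = 159.37 / 1531 = 0.1041.

μ_min ≈ 0.104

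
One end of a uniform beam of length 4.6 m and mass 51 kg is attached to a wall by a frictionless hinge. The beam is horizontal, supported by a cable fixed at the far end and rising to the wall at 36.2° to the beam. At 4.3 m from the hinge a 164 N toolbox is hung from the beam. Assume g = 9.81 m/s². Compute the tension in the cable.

T ≈ 683 N

Take torques about the hinge: T sin 36.2° · 4.6 = 51×9.81×2.3 + 164×4.3 = 1855.9 N·m.
So T = 1855.9 / (0.5906 × 4.6) = 683.13 N.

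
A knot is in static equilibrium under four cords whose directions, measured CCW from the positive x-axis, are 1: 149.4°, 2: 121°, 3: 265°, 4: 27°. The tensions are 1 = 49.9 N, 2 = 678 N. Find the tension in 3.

Resolve: ΣF_x = 49.9 cos 149.4° + 678 cos 121° + T_3 cos 265° + T_4 cos 27° = 0.
        ΣF_y = 49.9 sin 149.4° + 678 sin 121° + T_3 sin 265° + T_4 sin 27° = 0.
The known terms sum to (-392.1, 606.6) N, so -0.0872 T_3 + 0.8910 T_4 = 392.1 and -0.9962 T_3 + 0.4540 T_4 = -606.6.
Solving simultaneously: T_3 = 847.2 N, T_4 = 523 N.

T_3 ≈ 847 N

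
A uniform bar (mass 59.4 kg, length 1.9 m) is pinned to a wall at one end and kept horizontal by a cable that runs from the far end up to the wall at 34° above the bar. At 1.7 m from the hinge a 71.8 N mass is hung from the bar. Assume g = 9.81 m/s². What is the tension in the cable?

Take torques about the hinge: T sin 34° · 1.9 = 59.4×9.81×0.95 + 71.8×1.7 = 675.64 N·m.
So T = 675.64 / (0.5592 × 1.9) = 635.91 N.

T ≈ 636 N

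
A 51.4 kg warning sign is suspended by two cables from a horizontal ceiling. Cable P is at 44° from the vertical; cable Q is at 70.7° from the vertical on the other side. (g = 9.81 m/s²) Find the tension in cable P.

T_P ≈ 524 N

Angles from the horizontal: cable P is 90° − 44° = 46°, cable Q is 90° − 70.7° = 19.3°.
Weight W = 51.4 × 9.81 = 504.2 N acts straight down.
Horizontal: T_P cos 46° = T_Q cos 19.3°  →  T_Q = 0.736 T_P.
Vertical: T_P sin 46° + T_Q sin 19.3° = 504.2.
Substituting the horizontal relation into the vertical equation gives 0.9626 T_P = 504.2, so T_P = 523.8 N.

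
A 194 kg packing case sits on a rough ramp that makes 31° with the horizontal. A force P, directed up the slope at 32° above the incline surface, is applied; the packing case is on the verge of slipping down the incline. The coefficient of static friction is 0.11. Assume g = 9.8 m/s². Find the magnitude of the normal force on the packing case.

On the verge of sliding down the incline, friction equals μN and acts up the slope.
Perpendicular: N + P sin 32° = W cos 31° = 1630 N.
Along incline: P cos 32° + μN = W sin 31° with W sin 31° = 979.2 N.
Solving the pair for P and N: P = 1013 N, N = 1093 N (and f = μN = 120.2 N).

N ≈ 1090 N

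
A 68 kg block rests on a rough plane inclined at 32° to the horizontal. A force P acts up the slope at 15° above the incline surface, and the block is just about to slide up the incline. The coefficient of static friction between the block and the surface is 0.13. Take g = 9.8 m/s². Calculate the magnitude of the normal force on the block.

N ≈ 455 N

On the verge of sliding up the incline, friction equals μN and acts down the slope.
Perpendicular: N + P sin 15° = W cos 32° = 565.1 N.
Along incline: P cos 15° = W sin 32° + μN  with W sin 32° = 353.1 N.
Solving the pair for P and N: P = 426.8 N, N = 454.7 N (and f = μN = 59.11 N).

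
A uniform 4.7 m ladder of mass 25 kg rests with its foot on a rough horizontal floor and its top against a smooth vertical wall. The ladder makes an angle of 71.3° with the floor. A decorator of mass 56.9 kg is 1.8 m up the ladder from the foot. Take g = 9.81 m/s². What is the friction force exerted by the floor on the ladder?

f ≈ 114 N

Torques about the foot: N_wall · 4.7 sin 71.3° = 25×9.81×2.35 cos 71.3° + 56.9×9.81×1.8 cos 71.3° → N_wall = 113.86 N.
ΣF_x = 0: f_floor = N_wall = 113.86 N.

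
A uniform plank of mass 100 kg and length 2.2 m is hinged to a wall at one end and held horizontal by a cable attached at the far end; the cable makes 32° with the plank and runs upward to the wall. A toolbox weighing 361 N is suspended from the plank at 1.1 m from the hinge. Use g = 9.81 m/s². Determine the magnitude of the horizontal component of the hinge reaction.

H_x ≈ 1070 N

Take torques about the hinge: T sin 32° · 2.2 = 100×9.81×1.1 + 361×1.1 = 1476.2 N·m.
So T = 1476.2 / (0.5299 × 2.2) = 1266.2 N.
ΣF_x = 0: H_x = T cos 32° = 1073.8 N.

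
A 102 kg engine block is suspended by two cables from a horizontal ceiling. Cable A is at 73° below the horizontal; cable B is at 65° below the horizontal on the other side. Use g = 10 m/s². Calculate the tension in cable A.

Weight W = 102 × 10 = 1020 N acts straight down.
Horizontal: T_A cos 73° = T_B cos 65°  →  T_B = 0.6918 T_A.
Vertical: T_A sin 73° + T_B sin 65° = 1020.
Substituting the horizontal relation into the vertical equation gives 1.583 T_A = 1020, so T_A = 644.2 N.

T_A ≈ 644 N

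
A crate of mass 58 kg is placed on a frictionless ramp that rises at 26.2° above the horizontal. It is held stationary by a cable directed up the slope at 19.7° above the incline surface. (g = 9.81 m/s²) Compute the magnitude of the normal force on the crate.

N ≈ 421 N

Take axes along and perpendicular to the incline. Weight components: W sin 26.2° = 251.2 N down-slope, W cos 26.2° = 510.5 N into the surface.
Along incline: T cos 19.7° = W sin 26.2° → T = 266.8 N.
Perpendicular: N = W cos 26.2° − T sin 19.7° = 420.6 N.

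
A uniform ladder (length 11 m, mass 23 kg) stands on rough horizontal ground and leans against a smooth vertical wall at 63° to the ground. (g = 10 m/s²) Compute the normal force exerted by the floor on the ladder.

N_floor ≈ 230 N

ΣF_y = 0: N_floor = 23×10 = 230 N.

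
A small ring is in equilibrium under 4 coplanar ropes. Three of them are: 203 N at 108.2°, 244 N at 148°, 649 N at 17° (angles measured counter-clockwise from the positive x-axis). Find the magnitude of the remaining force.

Sum the known components: ΣF_x = 350.3 N, ΣF_y = 511.9 N.
For equilibrium the remaining force must supply (−ΣF_x, −ΣF_y) = (-350.3, -511.9) N.
Magnitude = √((-350.3)² + (-511.9)²) = 620.3 N; direction = atan2(-511.9, -350.3) = 235.6°.

F ≈ 620 N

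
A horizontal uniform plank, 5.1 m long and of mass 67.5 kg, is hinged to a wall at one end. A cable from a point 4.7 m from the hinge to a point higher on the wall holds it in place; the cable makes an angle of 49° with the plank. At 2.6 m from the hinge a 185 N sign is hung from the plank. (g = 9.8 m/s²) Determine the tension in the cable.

T ≈ 611 N

Take torques about the hinge: T sin 49° · 4.7 = 67.5×9.8×2.55 + 185×2.6 = 2167.8 N·m.
So T = 2167.8 / (0.7547 × 4.7) = 611.15 N.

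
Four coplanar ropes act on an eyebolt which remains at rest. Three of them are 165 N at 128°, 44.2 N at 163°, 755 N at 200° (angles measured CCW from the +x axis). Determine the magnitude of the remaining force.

Sum the known components: ΣF_x = -853.3 N, ΣF_y = -115.3 N.
For equilibrium the remaining force must supply (−ΣF_x, −ΣF_y) = (853.3, 115.3) N.
Magnitude = √((853.3)² + (115.3)²) = 861.1 N; direction = atan2(115.3, 853.3) = 7.7°.

F ≈ 861 N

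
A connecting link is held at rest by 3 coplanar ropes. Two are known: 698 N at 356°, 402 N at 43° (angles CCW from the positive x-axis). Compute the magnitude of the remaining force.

F ≈ 1020 N

Sum the known components: ΣF_x = 990.3 N, ΣF_y = 225.5 N.
For equilibrium the remaining force must supply (−ΣF_x, −ΣF_y) = (-990.3, -225.5) N.
Magnitude = √((-990.3)² + (-225.5)²) = 1016 N; direction = atan2(-225.5, -990.3) = 192.8°.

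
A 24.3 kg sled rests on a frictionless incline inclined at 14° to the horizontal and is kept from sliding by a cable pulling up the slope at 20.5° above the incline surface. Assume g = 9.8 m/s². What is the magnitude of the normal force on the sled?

N ≈ 210 N

Take axes along and perpendicular to the incline. Weight components: W sin 14° = 57.61 N down-slope, W cos 14° = 231.1 N into the surface.
Along incline: T cos 20.5° = W sin 14° → T = 61.51 N.
Perpendicular: N = W cos 14° − T sin 20.5° = 209.5 N.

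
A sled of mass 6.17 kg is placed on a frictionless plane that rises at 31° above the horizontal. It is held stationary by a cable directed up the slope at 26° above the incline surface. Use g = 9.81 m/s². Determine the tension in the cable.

T ≈ 34.7 N

Take axes along and perpendicular to the incline. Weight components: W sin 31° = 31.17 N down-slope, W cos 31° = 51.88 N into the surface.
Along incline: T cos 26° = W sin 31° → T = 34.68 N.
Perpendicular: N = W cos 31° − T sin 26° = 36.68 N.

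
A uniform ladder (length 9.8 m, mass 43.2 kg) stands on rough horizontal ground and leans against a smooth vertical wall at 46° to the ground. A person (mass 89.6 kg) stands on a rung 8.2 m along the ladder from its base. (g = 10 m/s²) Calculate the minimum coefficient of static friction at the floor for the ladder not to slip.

ΣF_y = 0: N_floor = 43.2×10 + 89.6×10 = 1328 N.
Torques about the foot: N_wall · 9.8 sin 46° = 43.2×10×4.9 cos 46° + 89.6×10×8.2 cos 46° → N_wall = 932.58 N.
ΣF_x = 0: f_floor = N_wall = 932.58 N.
μ_min = f_floor / N_floor = 932.58 / 1328 = 0.7022.

μ_min ≈ 0.702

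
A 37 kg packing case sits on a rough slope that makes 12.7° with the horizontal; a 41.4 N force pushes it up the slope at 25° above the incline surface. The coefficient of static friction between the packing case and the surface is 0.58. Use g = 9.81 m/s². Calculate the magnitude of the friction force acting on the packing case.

f ≈ 42.3 N

Axes along / perpendicular to the incline. W sin 12.7° = 79.8 N down-slope; W cos 12.7° = 354.1 N into the surface.
Perpendicular: N = W cos 12.7° − P sin 25° = 354.1 − 17.5 = 336.6 N.
Along incline: P cos 25° + f = W sin 12.7° (friction acts up-slope) → f = 79.8 − 37.52 = 42.28 N.
|f| = 42.28 N ≤ μN = 195.2 N, so the packing case is indeed static.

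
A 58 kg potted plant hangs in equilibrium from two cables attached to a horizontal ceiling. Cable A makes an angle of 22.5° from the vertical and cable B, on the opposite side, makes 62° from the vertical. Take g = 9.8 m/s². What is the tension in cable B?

Angles from the horizontal: cable A is 90° − 22.5° = 67.5°, cable B is 90° − 62° = 28°.
Weight W = 58 × 9.8 = 568.4 N acts straight down.
Horizontal: T_A cos 67.5° = T_B cos 28°  →  T_A = 2.307 T_B.
Vertical: T_A sin 67.5° + T_B sin 28° = 568.4.
Substituting the horizontal relation into the vertical equation gives 2.601 T_B = 568.4, so T_B = 218.5 N.

T_B ≈ 219 N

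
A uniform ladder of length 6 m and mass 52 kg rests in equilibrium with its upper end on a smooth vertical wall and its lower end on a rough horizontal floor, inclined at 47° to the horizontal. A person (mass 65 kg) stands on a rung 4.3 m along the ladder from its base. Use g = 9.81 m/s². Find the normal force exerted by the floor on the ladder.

N_floor ≈ 1150 N

ΣF_y = 0: N_floor = 52×9.81 + 65×9.81 = 1147.8 N.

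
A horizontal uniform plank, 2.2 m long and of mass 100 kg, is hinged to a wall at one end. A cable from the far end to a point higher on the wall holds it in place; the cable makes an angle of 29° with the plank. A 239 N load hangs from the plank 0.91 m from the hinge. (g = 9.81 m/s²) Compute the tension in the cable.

T ≈ 1220 N

Take torques about the hinge: T sin 29° · 2.2 = 100×9.81×1.1 + 239×0.91 = 1296.6 N·m.
So T = 1296.6 / (0.4848 × 2.2) = 1215.7 N.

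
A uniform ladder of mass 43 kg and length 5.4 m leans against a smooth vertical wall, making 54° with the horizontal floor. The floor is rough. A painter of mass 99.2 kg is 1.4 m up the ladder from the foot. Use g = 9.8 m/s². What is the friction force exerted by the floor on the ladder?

f ≈ 336 N

Torques about the foot: N_wall · 5.4 sin 54° = 43×9.8×2.7 cos 54° + 99.2×9.8×1.4 cos 54° → N_wall = 336.2 N.
ΣF_x = 0: f_floor = N_wall = 336.2 N.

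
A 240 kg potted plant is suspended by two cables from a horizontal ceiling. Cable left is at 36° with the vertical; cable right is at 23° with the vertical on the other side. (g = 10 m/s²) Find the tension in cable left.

T_left ≈ 1090 N

Angles from the horizontal: cable left is 90° − 36° = 54°, cable right is 90° − 23° = 67°.
Weight W = 240 × 10 = 2400 N acts straight down.
Horizontal: T_left cos 54° = T_right cos 67°  →  T_right = 1.504 T_left.
Vertical: T_left sin 54° + T_right sin 67° = 2400.
Substituting the horizontal relation into the vertical equation gives 2.194 T_left = 2400, so T_left = 1094 N.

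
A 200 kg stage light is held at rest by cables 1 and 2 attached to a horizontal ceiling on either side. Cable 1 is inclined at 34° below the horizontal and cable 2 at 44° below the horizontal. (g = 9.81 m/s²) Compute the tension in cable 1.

T_1 ≈ 1440 N

Weight W = 200 × 9.81 = 1962 N acts straight down.
Horizontal: T_1 cos 34° = T_2 cos 44°  →  T_2 = 1.152 T_1.
Vertical: T_1 sin 34° + T_2 sin 44° = 1962.
Substituting the horizontal relation into the vertical equation gives 1.36 T_1 = 1962, so T_1 = 1443 N.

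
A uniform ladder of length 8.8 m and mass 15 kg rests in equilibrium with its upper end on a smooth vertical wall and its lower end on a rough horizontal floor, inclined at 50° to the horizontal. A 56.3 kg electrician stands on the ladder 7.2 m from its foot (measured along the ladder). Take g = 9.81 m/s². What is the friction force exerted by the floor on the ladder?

Torques about the foot: N_wall · 8.8 sin 50° = 15×9.81×4.4 cos 50° + 56.3×9.81×7.2 cos 50° → N_wall = 440.91 N.
ΣF_x = 0: f_floor = N_wall = 440.91 N.

f ≈ 441 N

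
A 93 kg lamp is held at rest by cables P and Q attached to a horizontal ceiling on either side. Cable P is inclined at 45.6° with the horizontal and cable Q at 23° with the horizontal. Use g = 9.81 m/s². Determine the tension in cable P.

Weight W = 93 × 9.81 = 912.3 N acts straight down.
Horizontal: T_P cos 45.6° = T_Q cos 23°  →  T_Q = 0.7601 T_P.
Vertical: T_P sin 45.6° + T_Q sin 23° = 912.3.
Substituting the horizontal relation into the vertical equation gives 1.011 T_P = 912.3, so T_P = 902 N.

T_P ≈ 902 N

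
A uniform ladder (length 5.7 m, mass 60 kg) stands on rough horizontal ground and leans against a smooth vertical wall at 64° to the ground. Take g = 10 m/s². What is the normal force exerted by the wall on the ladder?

Torques about the foot: N_wall · 5.7 sin 64° = 60×10×2.85 cos 64° → N_wall = 146.32 N.

N_wall ≈ 146 N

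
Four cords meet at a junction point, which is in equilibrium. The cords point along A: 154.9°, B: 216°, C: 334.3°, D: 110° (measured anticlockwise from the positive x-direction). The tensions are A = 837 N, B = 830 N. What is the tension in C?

Resolve: ΣF_x = 837 cos 154.9° + 830 cos 216° + T_C cos 334.3° + T_D cos 110° = 0.
        ΣF_y = 837 sin 154.9° + 830 sin 216° + T_C sin 334.3° + T_D sin 110° = 0.
The known terms sum to (-1429, -132.8) N, so 0.9011 T_C − 0.3420 T_D = 1429 and -0.4337 T_C + 0.9397 T_D = 132.8.
Solving simultaneously: T_C = 1988 N, T_D = 1059 N.

T_C ≈ 1990 N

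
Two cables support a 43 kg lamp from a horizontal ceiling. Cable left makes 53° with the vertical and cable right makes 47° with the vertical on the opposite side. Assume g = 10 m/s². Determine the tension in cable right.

Angles from the horizontal: cable left is 90° − 53° = 37°, cable right is 90° − 47° = 43°.
Weight W = 43 × 10 = 430 N acts straight down.
Horizontal: T_left cos 37° = T_right cos 43°  →  T_left = 0.9158 T_right.
Vertical: T_left sin 37° + T_right sin 43° = 430.
Substituting the horizontal relation into the vertical equation gives 1.233 T_right = 430, so T_right = 348.7 N.

T_right ≈ 349 N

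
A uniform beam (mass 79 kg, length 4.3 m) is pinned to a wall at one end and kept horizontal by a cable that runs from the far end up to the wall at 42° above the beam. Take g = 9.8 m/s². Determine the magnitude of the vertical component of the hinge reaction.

Take torques about the hinge: T sin 42° · 4.3 = 79×9.8×2.15 = 1664.5 N·m.
So T = 1664.5 / (0.6691 × 4.3) = 578.51 N.
ΣF_y = 0: H_y = (79×9.8) − T sin 42° = 774.2 − 387.1 = 387.1 N.

|H_y| ≈ 387 N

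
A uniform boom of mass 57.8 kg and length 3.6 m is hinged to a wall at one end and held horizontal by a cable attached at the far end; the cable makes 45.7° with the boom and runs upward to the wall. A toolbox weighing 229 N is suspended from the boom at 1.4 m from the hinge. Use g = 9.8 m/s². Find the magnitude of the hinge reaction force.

|H| ≈ 558 N

Take torques about the hinge: T sin 45.7° · 3.6 = 57.8×9.8×1.8 + 229×1.4 = 1340.2 N·m.
So T = 1340.2 / (0.7157 × 3.6) = 520.16 N.
ΣF_x = 0: H_x = T cos 45.7° = 363.29 N.
ΣF_y = 0: H_y = (57.8×9.8 + 229) − T sin 45.7° = 795.44 − 372.28 = 423.16 N.
|H| = √(H_x² + H_y²) = √((363.29)² + (423.16)²) = 557.72 N.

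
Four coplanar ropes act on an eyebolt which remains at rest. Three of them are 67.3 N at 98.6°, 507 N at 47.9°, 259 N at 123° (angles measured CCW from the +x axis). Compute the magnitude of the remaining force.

Sum the known components: ΣF_x = 188.8 N, ΣF_y = 659.9 N.
For equilibrium the remaining force must supply (−ΣF_x, −ΣF_y) = (-188.8, -659.9) N.
Magnitude = √((-188.8)² + (-659.9)²) = 686.4 N; direction = atan2(-659.9, -188.8) = 254.0°.

F ≈ 686 N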